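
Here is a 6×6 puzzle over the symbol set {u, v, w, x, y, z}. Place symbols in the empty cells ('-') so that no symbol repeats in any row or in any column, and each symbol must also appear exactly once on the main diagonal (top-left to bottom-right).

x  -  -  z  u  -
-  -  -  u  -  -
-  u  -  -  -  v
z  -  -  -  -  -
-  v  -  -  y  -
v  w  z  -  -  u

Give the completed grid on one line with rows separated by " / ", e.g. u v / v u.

x y v z u w / w z y u v x / y u w x z v / z x u v w y / u v x w y z / v w z y x u

row 1 has {u,x,z}; column 2 has {u,v,w} — only y is left for (r1,c2).
row 1 has {u,x,y,z}; column 6 has {u,v} — only w is left for (r1,c6).
row 2 has {u}; column 2 has {u,v,w,y}; the diagonal has {u,x,y} — only z is left for (r2,c2).
row 3 has {u,v}; column 3 has {z}; the diagonal has {u,x,y,z} — only w is left for (r3,c3).
row 4 has {z}; column 2 has {u,v,w,y,z} — only x is left for (r4,c2).
row 4 has {x,z}; column 4 has {u,z}; the diagonal has {u,w,x,y,z} — only v is left for (r4,c4).
row 4 has {v,x,z}; column 5 has {u,y} — only w is left for (r4,c5).
row 4 has {v,w,x,z}; column 6 has {u,v,w} — only y is left for (r4,c6).
row 6 has {u,v,w,z}; column 5 has {u,w,y} — only x is left for (r6,c5).
row 1 has {u,w,x,y,z}; column 3 has {w,z} — only v is left for (r1,c3).
row 2 has {u,z}; column 5 has {u,w,x,y} — only v is left for (r2,c5).
row 2 has {u,v,z}; column 6 has {u,v,w,y} — only x is left for (r2,c6).
row 3 has {u,v,w}; column 1 has {v,x,z} — only y is left for (r3,c1).
row 3 has {u,v,w,y}; column 4 has {u,v,z} — only x is left for (r3,c4).
row 3 has {u,v,w,x,y}; column 5 has {u,v,w,x,y} — only z is left for (r3,c5).
row 4 has {v,w,x,y,z}; column 3 has {v,w,z} — only u is left for (r4,c3).
row 5 has {v,y}; column 3 has {u,v,w,z} — only x is left for (r5,c3).
row 5 has {v,x,y}; column 4 has {u,v,x,z} — only w is left for (r5,c4).
row 5 has {v,w,x,y}; column 6 has {u,v,w,x,y} — only z is left for (r5,c6).
row 6 has {u,v,w,x,z}; column 4 has {u,v,w,x,z} — only y is left for (r6,c4).
row 2 has {u,v,x,z}; column 1 has {v,x,y,z} — only w is left for (r2,c1).
row 2 has {u,v,w,x,z}; column 3 has {u,v,w,x,z} — only y is left for (r2,c3).
row 5 has {v,w,x,y,z}; column 1 has {v,w,x,y,z} — only u is left for (r5,c1).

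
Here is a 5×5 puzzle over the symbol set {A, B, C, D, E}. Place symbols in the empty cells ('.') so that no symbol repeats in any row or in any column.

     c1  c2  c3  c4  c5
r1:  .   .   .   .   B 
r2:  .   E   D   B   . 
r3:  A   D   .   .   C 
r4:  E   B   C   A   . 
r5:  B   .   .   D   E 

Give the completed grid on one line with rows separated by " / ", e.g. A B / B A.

D A E C B / C E D B A / A D B E C / E B C A D / B C A D E

(r2,c1) = C
(r2,c5) = A
(r3,c4) = E
(r4,c5) = D
(r5,c3) = A
(r1,c1) = D
(r1,c3) = E
(r1,c4) = C
(r3,c3) = B
(r5,c2) = C
(r1,c2) = A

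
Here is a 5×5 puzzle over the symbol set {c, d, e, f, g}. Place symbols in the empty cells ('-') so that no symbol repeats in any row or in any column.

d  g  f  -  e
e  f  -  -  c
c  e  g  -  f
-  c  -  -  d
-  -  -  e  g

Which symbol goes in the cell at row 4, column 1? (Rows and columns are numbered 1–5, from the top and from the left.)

g

row 1 has {d,e,f,g}; column 4 has {e} — only c is left for (r1,c4).
row 2 has {c,e,f}; column 3 has {f,g} — only d is left for (r2,c3).
row 2 has {c,d,e,f}; column 4 has {c,e} — only g is left for (r2,c4).
row 3 has {c,e,f,g}; column 4 has {c,e,g} — only d is left for (r3,c4).
row 4 has {c,d}; column 3 has {d,f,g} — only e is left for (r4,c3).
row 4 has {c,d,e}; column 4 has {c,d,e,g} — only f is left for (r4,c4).
row 5 has {e,g}; column 1 has {c,d,e} — only f is left for (r5,c1).
row 5 has {e,f,g}; column 2 has {c,e,f,g} — only d is left for (r5,c2).
row 5 has {d,e,f,g}; column 3 has {d,e,f,g} — only c is left for (r5,c3).
row 4 has {c,d,e,f}; column 1 has {c,d,e,f} — only g is left for (r4,c1).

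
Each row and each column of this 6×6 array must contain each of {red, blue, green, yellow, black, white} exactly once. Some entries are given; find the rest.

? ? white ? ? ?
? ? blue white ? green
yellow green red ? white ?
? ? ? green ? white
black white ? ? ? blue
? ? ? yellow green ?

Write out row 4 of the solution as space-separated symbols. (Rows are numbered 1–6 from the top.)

blue black yellow green red white

Cell (r2,c1): row 2 has {blue,green,white}; column 1 has {yellow,black} → red.
Cell (r3,c6): row 3 has {red,green,yellow,white}; column 6 has {blue,green,white} → black.
Cell (r4,c1): row 4 has {green,white}; column 1 has {red,yellow,black} → blue.
Cell (r5,c4): row 5 has {blue,black,white}; column 4 has {green,yellow,white} → red.
Cell (r5,c5): row 5 has {red,blue,black,white}; column 5 has {green,white} → yellow.
Cell (r6,c1): row 6 has {green,yellow}; column 1 has {red,blue,yellow,black} → white.
Cell (r6,c3): row 6 has {green,yellow,white}; column 3 has {red,blue,white} → black.
Cell (r6,c6): row 6 has {green,yellow,black,white}; column 6 has {blue,green,black,white} → red.
Cell (r1,c1): row 1 has {white}; column 1 has {red,blue,yellow,black,white} → green.
Cell (r1,c6): row 1 has {green,white}; column 6 has {red,blue,green,black,white} → yellow.
Cell (r2,c5): row 2 has {red,blue,green,white}; column 5 has {green,yellow,white} → black.
Cell (r3,c4): row 3 has {red,green,yellow,black,white}; column 4 has {red,green,yellow,white} → blue.
Cell (r4,c3): row 4 has {blue,green,white}; column 3 has {red,blue,black,white} → yellow.
Cell (r4,c5): row 4 has {blue,green,yellow,white}; column 5 has {green,yellow,black,white} → red.
Cell (r5,c3): row 5 has {red,blue,yellow,black,white}; column 3 has {red,blue,yellow,black,white} → green.
Cell (r6,c2): row 6 has {red,green,yellow,black,white}; column 2 has {green,white} → blue.
Cell (r1,c4): row 1 has {green,yellow,white}; column 4 has {red,blue,green,yellow,white} → black.
Cell (r1,c5): row 1 has {green,yellow,black,white}; column 5 has {red,green,yellow,black,white} → blue.
Cell (r2,c2): row 2 has {red,blue,green,black,white}; column 2 has {blue,green,white} → yellow.
Cell (r4,c2): row 4 has {red,blue,green,yellow,white}; column 2 has {blue,green,yellow,white} → black.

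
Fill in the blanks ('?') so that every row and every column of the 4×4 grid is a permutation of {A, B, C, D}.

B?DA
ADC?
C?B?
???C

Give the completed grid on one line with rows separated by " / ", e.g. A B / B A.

At row 1, column 2: row 1 has {A,B,D}; column 2 has {D}; that leaves C.
At row 2, column 4: row 2 has {A,C,D}; column 4 has {A,C}; that leaves B.
At row 3, column 2: row 3 has {B,C}; column 2 has {C,D}; that leaves A.
At row 3, column 4: row 3 has {A,B,C}; column 4 has {A,B,C}; that leaves D.
At row 4, column 1: row 4 has {C}; column 1 has {A,B,C}; that leaves D.
At row 4, column 2: row 4 has {C,D}; column 2 has {A,C,D}; that leaves B.
At row 4, column 3: row 4 has {B,C,D}; column 3 has {B,C,D}; that leaves A.

B C D A / A D C B / C A B D / D B A C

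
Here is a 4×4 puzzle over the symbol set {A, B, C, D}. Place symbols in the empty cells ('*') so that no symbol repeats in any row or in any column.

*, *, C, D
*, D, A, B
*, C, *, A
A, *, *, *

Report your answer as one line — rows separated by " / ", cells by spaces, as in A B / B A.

(r1,c1): row 1 has {C,D}; column 1 has {A}, so it must be B.
(r1,c2): row 1 has {B,C,D}; column 2 has {C,D}, so it must be A.
(r2,c1): row 2 has {A,B,D}; column 1 has {A,B}, so it must be C.
(r3,c1): row 3 has {A,C}; column 1 has {A,B,C}, so it must be D.
(r3,c3): row 3 has {A,C,D}; column 3 has {A,C}, so it must be B.
(r4,c2): row 4 has {A}; column 2 has {A,C,D}, so it must be B.
(r4,c3): row 4 has {A,B}; column 3 has {A,B,C}, so it must be D.
(r4,c4): row 4 has {A,B,D}; column 4 has {A,B,D}, so it must be C.

B A C D / C D A B / D C B A / A B D C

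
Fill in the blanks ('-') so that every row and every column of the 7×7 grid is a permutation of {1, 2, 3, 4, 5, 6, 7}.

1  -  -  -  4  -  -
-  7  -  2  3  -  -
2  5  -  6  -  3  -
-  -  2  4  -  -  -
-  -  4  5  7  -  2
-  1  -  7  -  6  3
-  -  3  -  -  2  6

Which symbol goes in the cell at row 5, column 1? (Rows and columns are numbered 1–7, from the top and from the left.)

(r1,c4) = 3
(r3,c5) = 1
(r5,c6) = 1
(r6,c3) = 5
(r6,c5) = 2
(r7,c2) = 4
(r7,c4) = 1
(r7,c5) = 5
(r3,c3) = 7
(r3,c7) = 4
(r4,c5) = 6
(r6,c1) = 4
(r7,c1) = 7
(r1,c3) = 6
(r2,c3) = 1
(r2,c7) = 5
(r4,c2) = 3
(r5,c2) = 6
(r1,c2) = 2
(r1,c7) = 7
(r2,c1) = 6
(r2,c6) = 4
(r4,c1) = 5
(r4,c6) = 7
(r4,c7) = 1
(r5,c1) = 3

3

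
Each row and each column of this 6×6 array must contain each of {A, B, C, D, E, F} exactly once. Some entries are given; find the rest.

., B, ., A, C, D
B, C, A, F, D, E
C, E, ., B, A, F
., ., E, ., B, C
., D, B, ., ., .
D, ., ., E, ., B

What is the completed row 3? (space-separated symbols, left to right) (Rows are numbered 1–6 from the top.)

C E D B A F

At row 1, column 3: row 1 has {A,B,C,D}; column 3 has {A,B,E}; that leaves F.
At row 3, column 3: row 3 has {A,B,C,E,F}; column 3 has {A,B,E,F}; that leaves D.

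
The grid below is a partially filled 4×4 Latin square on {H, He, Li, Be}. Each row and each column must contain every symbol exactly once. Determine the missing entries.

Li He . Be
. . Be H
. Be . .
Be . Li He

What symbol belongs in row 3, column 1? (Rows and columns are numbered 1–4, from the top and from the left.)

row 1 has {He,Li,Be}; column 3 has {Li,Be} — only H is left for (r1,c3).
row 2 has {H,Be}; column 1 has {Li,Be} — only He is left for (r2,c1).
row 2 has {H,He,Be}; column 2 has {He,Be} — only Li is left for (r2,c2).
row 3 has {Be}; column 1 has {He,Li,Be} — only H is left for (r3,c1).

H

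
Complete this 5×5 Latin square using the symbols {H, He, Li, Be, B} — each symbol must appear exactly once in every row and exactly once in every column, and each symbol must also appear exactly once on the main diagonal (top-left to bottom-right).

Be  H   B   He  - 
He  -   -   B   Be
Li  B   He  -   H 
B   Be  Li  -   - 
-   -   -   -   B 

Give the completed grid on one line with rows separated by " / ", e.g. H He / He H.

row 1 has {H,He,Be,B}; column 5 has {H,Be,B} — only Li is left for (r1,c5).
row 2 has {He,Be,B}; column 2 has {H,Be,B}; the diagonal has {He,Be,B} — only Li is left for (r2,c2).
row 2 has {He,Li,Be,B}; column 3 has {He,Li,B} — only H is left for (r2,c3).
row 3 has {H,He,Li,B}; column 4 has {He,B} — only Be is left for (r3,c4).
row 4 has {Li,Be,B}; column 4 has {He,Be,B}; the diagonal has {He,Li,Be,B} — only H is left for (r4,c4).
row 4 has {H,Li,Be,B}; column 5 has {H,Li,Be,B} — only He is left for (r4,c5).
row 5 has {B}; column 1 has {He,Li,Be,B} — only H is left for (r5,c1).
row 5 has {H,B}; column 2 has {H,Li,Be,B} — only He is left for (r5,c2).
row 5 has {H,He,B}; column 3 has {H,He,Li,B} — only Be is left for (r5,c3).
row 5 has {H,He,Be,B}; column 4 has {H,He,Be,B} — only Li is left for (r5,c4).

Be H B He Li / He Li H B Be / Li B He Be H / B Be Li H He / H He Be Li B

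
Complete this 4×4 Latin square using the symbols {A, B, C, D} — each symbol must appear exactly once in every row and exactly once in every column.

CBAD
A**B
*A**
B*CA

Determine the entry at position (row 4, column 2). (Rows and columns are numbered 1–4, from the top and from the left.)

D

Cell (r2,c3): row 2 has {A,B}; column 3 has {A,C} → D.
Cell (r3,c1): row 3 has {A}; column 1 has {A,B,C} → D.
Cell (r3,c3): row 3 has {A,D}; column 3 has {A,C,D} → B.
Cell (r3,c4): row 3 has {A,B,D}; column 4 has {A,B,D} → C.
Cell (r4,c2): row 4 has {A,B,C}; column 2 has {A,B} → D.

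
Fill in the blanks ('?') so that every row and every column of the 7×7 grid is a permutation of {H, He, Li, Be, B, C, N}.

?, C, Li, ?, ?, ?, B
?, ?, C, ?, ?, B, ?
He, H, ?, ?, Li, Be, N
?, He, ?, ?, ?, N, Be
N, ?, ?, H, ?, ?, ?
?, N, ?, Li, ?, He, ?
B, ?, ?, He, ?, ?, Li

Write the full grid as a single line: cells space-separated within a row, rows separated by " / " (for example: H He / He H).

(r1,c6) = H
(r3,c3) = B
(r3,c4) = C
(r4,c3) = H
(r4,c4) = B
(r4,c5) = C
(r6,c3) = Be
(r7,c2) = Be
(r7,c3) = N
(r7,c5) = H
(r7,c6) = C
(r1,c1) = Be
(r1,c4) = N
(r1,c5) = He
(r2,c2) = Li
(r2,c4) = Be
(r2,c5) = N
(r4,c1) = Li
(r5,c2) = B
(r5,c3) = He
(r5,c5) = Be
(r5,c6) = Li
(r5,c7) = C
(r6,c5) = B
(r6,c7) = H
(r2,c1) = H
(r2,c7) = He
(r6,c1) = C

Be C Li N He H B / H Li C Be N B He / He H B C Li Be N / Li He H B C N Be / N B He H Be Li C / C N Be Li B He H / B Be N He H C Li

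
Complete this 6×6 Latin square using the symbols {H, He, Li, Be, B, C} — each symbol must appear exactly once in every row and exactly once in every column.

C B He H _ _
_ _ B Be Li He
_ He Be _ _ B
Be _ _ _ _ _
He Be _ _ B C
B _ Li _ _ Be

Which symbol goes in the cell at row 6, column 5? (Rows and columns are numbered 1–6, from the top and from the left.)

C

(r1,c5): row 1 has {H,He,B,C}; column 5 has {Li,B}, so it must be Be.
(r1,c6): row 1 has {H,He,Be,B,C}; column 6 has {He,Be,B,C}, so it must be Li.
(r2,c1): row 2 has {He,Li,Be,B}; column 1 has {He,Be,B,C}, so it must be H.
(r2,c2): row 2 has {H,He,Li,Be,B}; column 2 has {He,Be,B}, so it must be C.
(r3,c1): row 3 has {He,Be,B}; column 1 has {H,He,Be,B,C}, so it must be Li.
(r3,c4): row 3 has {He,Li,Be,B}; column 4 has {H,Be}, so it must be C.
(r3,c5): row 3 has {He,Li,Be,B,C}; column 5 has {Li,Be,B}, so it must be H.
(r4,c6): row 4 has {Be}; column 6 has {He,Li,Be,B,C}, so it must be H.
(r5,c3): row 5 has {He,Be,B,C}; column 3 has {He,Li,Be,B}, so it must be H.
(r5,c4): row 5 has {H,He,Be,B,C}; column 4 has {H,Be,C}, so it must be Li.
(r6,c2): row 6 has {Li,Be,B}; column 2 has {He,Be,B,C}, so it must be H.
(r6,c4): row 6 has {H,Li,Be,B}; column 4 has {H,Li,Be,C}, so it must be He.
(r6,c5): row 6 has {H,He,Li,Be,B}; column 5 has {H,Li,Be,B}, so it must be C.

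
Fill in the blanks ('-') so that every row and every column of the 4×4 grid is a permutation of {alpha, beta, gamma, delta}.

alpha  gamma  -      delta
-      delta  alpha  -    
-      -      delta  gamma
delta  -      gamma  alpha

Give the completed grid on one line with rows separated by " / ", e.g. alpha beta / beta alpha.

alpha gamma beta delta / gamma delta alpha beta / beta alpha delta gamma / delta beta gamma alpha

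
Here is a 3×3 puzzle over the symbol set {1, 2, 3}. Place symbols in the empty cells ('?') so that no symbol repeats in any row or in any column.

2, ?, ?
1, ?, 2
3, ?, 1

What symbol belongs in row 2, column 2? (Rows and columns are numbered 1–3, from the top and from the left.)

3

(r1,c3): row 1 has {2}; column 3 has {1,2}, so it must be 3.
(r2,c2): row 2 has {1,2}; column 2 is empty so far, so it must be 3.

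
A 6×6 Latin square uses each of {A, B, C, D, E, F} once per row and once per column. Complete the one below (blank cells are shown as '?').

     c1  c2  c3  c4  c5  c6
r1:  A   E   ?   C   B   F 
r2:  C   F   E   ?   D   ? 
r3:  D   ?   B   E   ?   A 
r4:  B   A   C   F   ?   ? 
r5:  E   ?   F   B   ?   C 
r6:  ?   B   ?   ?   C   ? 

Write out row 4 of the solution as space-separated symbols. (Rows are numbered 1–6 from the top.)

B A C F E D

(r1,c3) = D
(r2,c4) = A
(r2,c6) = B
(r3,c2) = C
(r3,c5) = F
(r4,c5) = E
(r4,c6) = D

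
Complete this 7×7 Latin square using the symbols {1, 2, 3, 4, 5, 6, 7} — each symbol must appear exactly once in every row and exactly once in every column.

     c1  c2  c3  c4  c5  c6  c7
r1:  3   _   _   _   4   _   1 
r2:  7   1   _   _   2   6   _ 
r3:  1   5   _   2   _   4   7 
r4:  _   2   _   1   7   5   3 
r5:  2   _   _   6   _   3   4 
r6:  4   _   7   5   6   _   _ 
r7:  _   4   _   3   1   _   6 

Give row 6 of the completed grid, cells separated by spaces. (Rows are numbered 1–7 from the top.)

4 3 7 5 6 1 2

(r1,c4) = 7
(r1,c6) = 2
(r2,c4) = 4
(r2,c7) = 5
(r3,c5) = 3
(r4,c1) = 6
(r4,c3) = 4
(r5,c2) = 7
(r5,c5) = 5
(r6,c2) = 3
(r6,c6) = 1
(r6,c7) = 2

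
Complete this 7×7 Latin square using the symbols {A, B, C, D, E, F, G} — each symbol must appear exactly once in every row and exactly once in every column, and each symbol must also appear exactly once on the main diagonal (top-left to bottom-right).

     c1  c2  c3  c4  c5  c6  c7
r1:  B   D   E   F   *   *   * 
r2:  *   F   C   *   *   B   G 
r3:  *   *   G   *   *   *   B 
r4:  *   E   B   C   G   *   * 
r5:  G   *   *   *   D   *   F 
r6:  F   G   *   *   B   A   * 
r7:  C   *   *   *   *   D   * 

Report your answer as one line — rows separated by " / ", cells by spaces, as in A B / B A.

B D E F C G A / D F C A E B G / E A G D F C B / A E B C G F D / G C A B D E F / F G D E B A C / C B F G A D E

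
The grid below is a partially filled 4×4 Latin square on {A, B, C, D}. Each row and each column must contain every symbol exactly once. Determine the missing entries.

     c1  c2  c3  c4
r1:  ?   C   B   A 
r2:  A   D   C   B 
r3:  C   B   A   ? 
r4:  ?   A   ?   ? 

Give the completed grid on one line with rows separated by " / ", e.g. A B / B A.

D C B A / A D C B / C B A D / B A D C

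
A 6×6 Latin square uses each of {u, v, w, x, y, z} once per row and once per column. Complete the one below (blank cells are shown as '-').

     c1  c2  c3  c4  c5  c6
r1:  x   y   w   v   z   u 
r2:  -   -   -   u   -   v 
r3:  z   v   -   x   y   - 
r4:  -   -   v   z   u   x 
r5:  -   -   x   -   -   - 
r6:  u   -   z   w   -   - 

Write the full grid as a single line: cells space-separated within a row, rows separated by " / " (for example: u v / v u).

x y w v z u / w z y u x v / z v u x y w / y w v z u x / v u x y w z / u x z w v y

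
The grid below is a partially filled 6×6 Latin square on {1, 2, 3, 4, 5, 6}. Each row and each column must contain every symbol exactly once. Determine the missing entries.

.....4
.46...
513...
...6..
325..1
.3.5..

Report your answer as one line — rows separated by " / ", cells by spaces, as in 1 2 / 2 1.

1 6 2 3 5 4 / 2 4 6 1 3 5 / 5 1 3 2 4 6 / 4 5 1 6 2 3 / 3 2 5 4 6 1 / 6 3 4 5 1 2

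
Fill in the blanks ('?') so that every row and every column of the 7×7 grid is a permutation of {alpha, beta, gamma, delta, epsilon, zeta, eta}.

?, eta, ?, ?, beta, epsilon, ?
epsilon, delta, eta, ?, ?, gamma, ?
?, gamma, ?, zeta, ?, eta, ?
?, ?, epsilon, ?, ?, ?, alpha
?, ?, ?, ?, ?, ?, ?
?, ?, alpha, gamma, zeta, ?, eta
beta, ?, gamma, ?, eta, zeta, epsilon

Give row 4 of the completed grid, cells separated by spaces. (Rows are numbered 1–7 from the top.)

(r2,c5) = alpha
(r6,c1) = delta
(r6,c6) = beta
(r7,c2) = alpha
(r7,c4) = delta
(r1,c4) = alpha
(r2,c4) = beta
(r2,c7) = zeta
(r3,c1) = alpha
(r4,c4) = eta
(r4,c6) = delta
(r5,c4) = epsilon
(r5,c6) = alpha
(r6,c2) = epsilon
(r4,c5) = gamma
(r5,c5) = delta
(r3,c5) = epsilon
(r4,c1) = zeta
(r4,c2) = beta

zeta beta epsilon eta gamma delta alpha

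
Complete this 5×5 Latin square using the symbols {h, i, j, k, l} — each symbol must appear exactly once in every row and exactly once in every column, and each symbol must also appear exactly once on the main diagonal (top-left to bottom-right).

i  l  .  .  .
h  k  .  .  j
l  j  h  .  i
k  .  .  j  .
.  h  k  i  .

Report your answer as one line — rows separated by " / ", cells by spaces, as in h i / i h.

(r1,c3): row 1 has {i,l}; column 3 has {h,k}, so it must be j.
(r2,c4): row 2 has {h,j,k}; column 4 has {i,j}, so it must be l.
(r3,c4): row 3 has {h,i,j,l}; column 4 has {i,j,l}, so it must be k.
(r4,c2): row 4 has {j,k}; column 2 has {h,j,k,l}, so it must be i.
(r4,c3): row 4 has {i,j,k}; column 3 has {h,j,k}, so it must be l.
(r4,c5): row 4 has {i,j,k,l}; column 5 has {i,j}, so it must be h.
(r5,c1): row 5 has {h,i,k}; column 1 has {h,i,k,l}, so it must be j.
(r5,c5): row 5 has {h,i,j,k}; column 5 has {h,i,j}; the diagonal has {h,i,j,k}, so it must be l.
(r1,c4): row 1 has {i,j,l}; column 4 has {i,j,k,l}, so it must be h.
(r1,c5): row 1 has {h,i,j,l}; column 5 has {h,i,j,l}, so it must be k.
(r2,c3): row 2 has {h,j,k,l}; column 3 has {h,j,k,l}, so it must be i.

i l j h k / h k i l j / l j h k i / k i l j h / j h k i l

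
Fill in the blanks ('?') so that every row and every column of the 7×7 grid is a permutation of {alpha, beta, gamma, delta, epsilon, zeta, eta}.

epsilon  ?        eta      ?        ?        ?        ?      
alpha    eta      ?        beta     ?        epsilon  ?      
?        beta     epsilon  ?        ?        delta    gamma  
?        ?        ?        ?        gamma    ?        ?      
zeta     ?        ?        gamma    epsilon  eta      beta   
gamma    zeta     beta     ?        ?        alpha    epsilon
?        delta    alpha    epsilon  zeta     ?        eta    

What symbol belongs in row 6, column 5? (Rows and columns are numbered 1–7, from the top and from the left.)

eta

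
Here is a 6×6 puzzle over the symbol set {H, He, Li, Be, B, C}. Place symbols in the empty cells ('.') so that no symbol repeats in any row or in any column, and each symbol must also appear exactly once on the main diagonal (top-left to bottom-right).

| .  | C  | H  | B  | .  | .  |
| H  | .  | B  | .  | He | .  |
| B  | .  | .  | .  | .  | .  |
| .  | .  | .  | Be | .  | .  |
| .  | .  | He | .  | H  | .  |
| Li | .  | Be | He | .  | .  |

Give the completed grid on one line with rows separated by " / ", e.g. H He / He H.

He C H B Be Li / H Li B C He Be / B Be C H Li He / C He Li Be B H / Be B He Li H C / Li H Be He C B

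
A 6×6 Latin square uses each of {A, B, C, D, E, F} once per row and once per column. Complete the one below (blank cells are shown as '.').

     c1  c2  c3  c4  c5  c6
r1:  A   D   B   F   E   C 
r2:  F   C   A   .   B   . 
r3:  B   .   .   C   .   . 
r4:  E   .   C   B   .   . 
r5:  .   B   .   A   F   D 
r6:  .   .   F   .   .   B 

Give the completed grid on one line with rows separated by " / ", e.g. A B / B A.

A D B F E C / F C A D B E / B E D C A F / E F C B D A / C B E A F D / D A F E C B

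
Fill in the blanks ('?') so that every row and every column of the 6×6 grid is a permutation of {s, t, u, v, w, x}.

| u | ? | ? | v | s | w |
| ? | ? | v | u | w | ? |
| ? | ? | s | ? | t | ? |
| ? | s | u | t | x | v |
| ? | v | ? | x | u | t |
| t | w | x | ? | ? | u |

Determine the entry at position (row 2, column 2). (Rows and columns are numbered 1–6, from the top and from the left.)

t

Cell (r1,c3): row 1 has {s,u,v,w}; column 3 has {s,u,v,x} → t.
Cell (r3,c4): row 3 has {s,t}; column 4 has {t,u,v,x} → w.
Cell (r3,c6): row 3 has {s,t,w}; column 6 has {t,u,v,w} → x.
Cell (r4,c1): row 4 has {s,t,u,v,x}; column 1 has {t,u} → w.
Cell (r5,c1): row 5 has {t,u,v,x}; column 1 has {t,u,w} → s.
Cell (r5,c3): row 5 has {s,t,u,v,x}; column 3 has {s,t,u,v,x} → w.
Cell (r6,c4): row 6 has {t,u,w,x}; column 4 has {t,u,v,w,x} → s.
Cell (r6,c5): row 6 has {s,t,u,w,x}; column 5 has {s,t,u,w,x} → v.
Cell (r1,c2): row 1 has {s,t,u,v,w}; column 2 has {s,v,w} → x.
Cell (r2,c1): row 2 has {u,v,w}; column 1 has {s,t,u,w} → x.
Cell (r2,c2): row 2 has {u,v,w,x}; column 2 has {s,v,w,x} → t.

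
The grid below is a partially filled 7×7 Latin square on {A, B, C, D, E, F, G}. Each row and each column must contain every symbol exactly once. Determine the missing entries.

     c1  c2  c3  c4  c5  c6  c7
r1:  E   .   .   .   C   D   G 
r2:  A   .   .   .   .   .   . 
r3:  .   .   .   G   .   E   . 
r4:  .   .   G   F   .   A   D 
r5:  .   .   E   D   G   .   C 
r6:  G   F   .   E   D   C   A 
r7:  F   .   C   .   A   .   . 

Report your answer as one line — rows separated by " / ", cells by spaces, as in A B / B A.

E B F A C D G / A G D C E B F / D C A G F E B / C E G F B A D / B A E D G F C / G F B E D C A / F D C B A G E

At row 5, column 1: row 5 has {C,D,E,G}; column 1 has {A,E,F,G}; that leaves B.
At row 5, column 2: row 5 has {B,C,D,E,G}; column 2 has {F}; that leaves A.
At row 5, column 6: row 5 has {A,B,C,D,E,G}; column 6 has {A,C,D,E}; that leaves F.
At row 6, column 3: row 6 has {A,C,D,E,F,G}; column 3 has {C,E,G}; that leaves B.
At row 7, column 4: row 7 has {A,C,F}; column 4 has {D,E,F,G}; that leaves B.
At row 7, column 6: row 7 has {A,B,C,F}; column 6 has {A,C,D,E,F}; that leaves G.
At row 7, column 7: row 7 has {A,B,C,F,G}; column 7 has {A,C,D,G}; that leaves E.
At row 1, column 2: row 1 has {C,D,E,G}; column 2 has {A,F}; that leaves B.
At row 1, column 4: row 1 has {B,C,D,E,G}; column 4 has {B,D,E,F,G}; that leaves A.
At row 2, column 4: row 2 has {A}; column 4 has {A,B,D,E,F,G}; that leaves C.
At row 2, column 6: row 2 has {A,C}; column 6 has {A,C,D,E,F,G}; that leaves B.
At row 2, column 7: row 2 has {A,B,C}; column 7 has {A,C,D,E,G}; that leaves F.
At row 3, column 7: row 3 has {E,G}; column 7 has {A,C,D,E,F,G}; that leaves B.
At row 4, column 1: row 4 has {A,D,F,G}; column 1 has {A,B,E,F,G}; that leaves C.
At row 4, column 2: row 4 has {A,C,D,F,G}; column 2 has {A,B,F}; that leaves E.
At row 4, column 5: row 4 has {A,C,D,E,F,G}; column 5 has {A,C,D,G}; that leaves B.
At row 7, column 2: row 7 has {A,B,C,E,F,G}; column 2 has {A,B,E,F}; that leaves D.
At row 1, column 3: row 1 has {A,B,C,D,E,G}; column 3 has {B,C,E,G}; that leaves F.
At row 2, column 2: row 2 has {A,B,C,F}; column 2 has {A,B,D,E,F}; that leaves G.
At row 2, column 3: row 2 has {A,B,C,F,G}; column 3 has {B,C,E,F,G}; that leaves D.
At row 2, column 5: row 2 has {A,B,C,D,F,G}; column 5 has {A,B,C,D,G}; that leaves E.
At row 3, column 1: row 3 has {B,E,G}; column 1 has {A,B,C,E,F,G}; that leaves D.
At row 3, column 2: row 3 has {B,D,E,G}; column 2 has {A,B,D,E,F,G}; that leaves C.
At row 3, column 3: row 3 has {B,C,D,E,G}; column 3 has {B,C,D,E,F,G}; that leaves A.
At row 3, column 5: row 3 has {A,B,C,D,E,G}; column 5 has {A,B,C,D,E,G}; that leaves F.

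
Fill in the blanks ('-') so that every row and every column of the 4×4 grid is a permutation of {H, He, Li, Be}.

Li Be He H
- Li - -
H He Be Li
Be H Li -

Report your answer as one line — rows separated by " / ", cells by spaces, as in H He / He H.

Li Be He H / He Li H Be / H He Be Li / Be H Li He

(r2,c1) = He
(r2,c3) = H
(r2,c4) = Be
(r4,c4) = He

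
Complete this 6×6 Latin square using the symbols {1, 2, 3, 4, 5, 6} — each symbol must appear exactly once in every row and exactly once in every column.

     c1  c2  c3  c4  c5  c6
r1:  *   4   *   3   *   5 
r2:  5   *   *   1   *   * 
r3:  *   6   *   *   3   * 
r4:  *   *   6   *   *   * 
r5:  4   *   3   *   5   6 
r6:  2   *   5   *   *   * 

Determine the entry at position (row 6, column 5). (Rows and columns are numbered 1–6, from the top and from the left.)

4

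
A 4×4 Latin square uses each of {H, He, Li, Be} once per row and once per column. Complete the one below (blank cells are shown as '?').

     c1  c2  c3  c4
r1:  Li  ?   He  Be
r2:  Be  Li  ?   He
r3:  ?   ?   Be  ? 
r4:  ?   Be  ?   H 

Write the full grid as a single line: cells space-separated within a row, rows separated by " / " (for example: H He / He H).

Cell (r1,c2): row 1 has {He,Li,Be}; column 2 has {Li,Be} → H.
Cell (r2,c3): row 2 has {He,Li,Be}; column 3 has {He,Be} → H.
Cell (r3,c2): row 3 has {Be}; column 2 has {H,Li,Be} → He.
Cell (r3,c4): row 3 has {He,Be}; column 4 has {H,He,Be} → Li.
Cell (r4,c1): row 4 has {H,Be}; column 1 has {Li,Be} → He.
Cell (r4,c3): row 4 has {H,He,Be}; column 3 has {H,He,Be} → Li.
Cell (r3,c1): row 3 has {He,Li,Be}; column 1 has {He,Li,Be} → H.

Li H He Be / Be Li H He / H He Be Li / He Be Li H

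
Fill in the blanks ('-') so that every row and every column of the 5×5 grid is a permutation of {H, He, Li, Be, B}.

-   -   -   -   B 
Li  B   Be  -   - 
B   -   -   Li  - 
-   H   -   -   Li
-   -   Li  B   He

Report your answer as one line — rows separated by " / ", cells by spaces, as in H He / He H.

Be Li He H B / Li B Be He H / B He H Li Be / He H B Be Li / H Be Li B He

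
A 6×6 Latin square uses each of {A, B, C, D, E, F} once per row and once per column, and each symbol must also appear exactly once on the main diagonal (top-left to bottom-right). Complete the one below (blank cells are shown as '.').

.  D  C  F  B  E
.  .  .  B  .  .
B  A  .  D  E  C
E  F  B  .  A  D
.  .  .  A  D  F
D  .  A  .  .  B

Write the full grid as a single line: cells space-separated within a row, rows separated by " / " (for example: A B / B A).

A D C F B E / F E D B C A / B A F D E C / E F B C A D / C B E A D F / D C A E F B

(r1,c1): row 1 has {B,C,D,E,F}; column 1 has {B,D,E}; the diagonal has {B,D}, so it must be A.
(r2,c6): row 2 has {B}; column 6 has {B,C,D,E,F}, so it must be A.
(r3,c3): row 3 has {A,B,C,D,E}; column 3 has {A,B,C}; the diagonal has {A,B,D}, so it must be F.
(r4,c4): row 4 has {A,B,D,E,F}; column 4 has {A,B,D,F}; the diagonal has {A,B,D,F}, so it must be C.
(r5,c1): row 5 has {A,D,F}; column 1 has {A,B,D,E}, so it must be C.
(r5,c3): row 5 has {A,C,D,F}; column 3 has {A,B,C,F}, so it must be E.
(r6,c4): row 6 has {A,B,D}; column 4 has {A,B,C,D,F}, so it must be E.
(r2,c1): row 2 has {A,B}; column 1 has {A,B,C,D,E}, so it must be F.
(r2,c2): row 2 has {A,B,F}; column 2 has {A,D,F}; the diagonal has {A,B,C,D,F}, so it must be E.
(r2,c3): row 2 has {A,B,E,F}; column 3 has {A,B,C,E,F}, so it must be D.
(r2,c5): row 2 has {A,B,D,E,F}; column 5 has {A,B,D,E}, so it must be C.
(r5,c2): row 5 has {A,C,D,E,F}; column 2 has {A,D,E,F}, so it must be B.
(r6,c2): row 6 has {A,B,D,E}; column 2 has {A,B,D,E,F}, so it must be C.
(r6,c5): row 6 has {A,B,C,D,E}; column 5 has {A,B,C,D,E}, so it must be F.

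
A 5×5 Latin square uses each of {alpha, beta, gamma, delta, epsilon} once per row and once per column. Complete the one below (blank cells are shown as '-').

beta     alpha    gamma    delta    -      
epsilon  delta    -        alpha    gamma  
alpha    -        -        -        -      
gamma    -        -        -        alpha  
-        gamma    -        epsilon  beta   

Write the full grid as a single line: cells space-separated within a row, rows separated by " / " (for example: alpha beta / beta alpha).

beta alpha gamma delta epsilon / epsilon delta beta alpha gamma / alpha beta epsilon gamma delta / gamma epsilon delta beta alpha / delta gamma alpha epsilon beta

(r1,c5) = epsilon
(r2,c3) = beta
(r3,c5) = delta
(r4,c4) = beta
(r5,c1) = delta
(r5,c3) = alpha
(r3,c3) = epsilon
(r3,c4) = gamma
(r4,c2) = epsilon
(r4,c3) = delta
(r3,c2) = beta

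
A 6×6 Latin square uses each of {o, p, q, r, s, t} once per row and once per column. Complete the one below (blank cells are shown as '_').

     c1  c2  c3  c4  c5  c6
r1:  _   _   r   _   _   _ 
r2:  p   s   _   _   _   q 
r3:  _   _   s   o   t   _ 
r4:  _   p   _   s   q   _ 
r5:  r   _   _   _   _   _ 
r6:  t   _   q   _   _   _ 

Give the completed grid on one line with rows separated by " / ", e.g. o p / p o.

s q r p o t / p s o t r q / q r s o t p / o p t s q r / r t p q s o / t o q r p s

(r3,c1) = q
(r3,c2) = r
(r3,c6) = p
(r4,c1) = o
(r4,c3) = t
(r4,c6) = r
(r6,c2) = o
(r6,c6) = s
(r1,c1) = s
(r2,c3) = o
(r2,c5) = r
(r5,c3) = p
(r6,c5) = p
(r1,c5) = o
(r1,c6) = t
(r2,c4) = t
(r5,c4) = q
(r5,c5) = s
(r5,c6) = o
(r6,c4) = r
(r1,c2) = q
(r1,c4) = p
(r5,c2) = t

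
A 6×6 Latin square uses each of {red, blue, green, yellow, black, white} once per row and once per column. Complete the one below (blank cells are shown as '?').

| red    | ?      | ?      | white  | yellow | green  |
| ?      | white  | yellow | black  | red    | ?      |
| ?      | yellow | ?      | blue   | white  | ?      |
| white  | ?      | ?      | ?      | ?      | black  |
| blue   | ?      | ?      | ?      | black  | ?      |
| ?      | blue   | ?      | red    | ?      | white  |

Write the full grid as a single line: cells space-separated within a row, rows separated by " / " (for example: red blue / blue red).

red black blue white yellow green / green white yellow black red blue / black yellow green blue white red / white green red yellow blue black / blue red white green black yellow / yellow blue black red green white

(r1,c2): row 1 has {red,green,yellow,white}; column 2 has {blue,yellow,white}, so it must be black.
(r1,c3): row 1 has {red,green,yellow,black,white}; column 3 has {yellow}, so it must be blue.
(r2,c1): row 2 has {red,yellow,black,white}; column 1 has {red,blue,white}, so it must be green.
(r2,c6): row 2 has {red,green,yellow,black,white}; column 6 has {green,black,white}, so it must be blue.
(r3,c1): row 3 has {blue,yellow,white}; column 1 has {red,blue,green,white}, so it must be black.
(r3,c6): row 3 has {blue,yellow,black,white}; column 6 has {blue,green,black,white}, so it must be red.
(r5,c6): row 5 has {blue,black}; column 6 has {red,blue,green,black,white}, so it must be yellow.
(r6,c1): row 6 has {red,blue,white}; column 1 has {red,blue,green,black,white}, so it must be yellow.
(r6,c5): row 6 has {red,blue,yellow,white}; column 5 has {red,yellow,black,white}, so it must be green.
(r3,c3): row 3 has {red,blue,yellow,black,white}; column 3 has {blue,yellow}, so it must be green.
(r4,c3): row 4 has {black,white}; column 3 has {blue,green,yellow}, so it must be red.
(r4,c5): row 4 has {red,black,white}; column 5 has {red,green,yellow,black,white}, so it must be blue.
(r5,c3): row 5 has {blue,yellow,black}; column 3 has {red,blue,green,yellow}, so it must be white.
(r5,c4): row 5 has {blue,yellow,black,white}; column 4 has {red,blue,black,white}, so it must be green.
(r6,c3): row 6 has {red,blue,green,yellow,white}; column 3 has {red,blue,green,yellow,white}, so it must be black.
(r4,c2): row 4 has {red,blue,black,white}; column 2 has {blue,yellow,black,white}, so it must be green.
(r4,c4): row 4 has {red,blue,green,black,white}; column 4 has {red,blue,green,black,white}, so it must be yellow.
(r5,c2): row 5 has {blue,green,yellow,black,white}; column 2 has {blue,green,yellow,black,white}, so it must be red.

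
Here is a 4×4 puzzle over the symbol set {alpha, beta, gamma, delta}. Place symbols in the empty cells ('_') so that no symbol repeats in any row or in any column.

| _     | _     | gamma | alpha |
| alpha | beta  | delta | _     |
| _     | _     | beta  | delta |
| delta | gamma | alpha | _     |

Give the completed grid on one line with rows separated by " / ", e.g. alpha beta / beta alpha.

(r1,c1) = beta
(r1,c2) = delta
(r2,c4) = gamma
(r3,c1) = gamma
(r3,c2) = alpha
(r4,c4) = beta

beta delta gamma alpha / alpha beta delta gamma / gamma alpha beta delta / delta gamma alpha beta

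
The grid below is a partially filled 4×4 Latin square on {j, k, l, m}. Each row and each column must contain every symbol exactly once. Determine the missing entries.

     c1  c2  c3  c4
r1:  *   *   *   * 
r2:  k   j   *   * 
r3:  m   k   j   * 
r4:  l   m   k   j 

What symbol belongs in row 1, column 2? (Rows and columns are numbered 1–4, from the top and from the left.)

l

(r1,c1): row 1 is empty so far; column 1 has {k,l,m}, so it must be j.
(r1,c2): row 1 has {j}; column 2 has {j,k,m}, so it must be l.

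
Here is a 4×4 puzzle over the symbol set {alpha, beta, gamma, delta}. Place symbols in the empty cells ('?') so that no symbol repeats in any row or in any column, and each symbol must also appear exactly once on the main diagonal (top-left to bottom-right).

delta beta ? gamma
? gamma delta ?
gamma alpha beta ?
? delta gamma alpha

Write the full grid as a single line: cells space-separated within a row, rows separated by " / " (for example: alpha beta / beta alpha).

delta beta alpha gamma / alpha gamma delta beta / gamma alpha beta delta / beta delta gamma alpha

(r1,c3) = alpha
(r2,c4) = beta
(r3,c4) = delta
(r4,c1) = beta
(r2,c1) = alpha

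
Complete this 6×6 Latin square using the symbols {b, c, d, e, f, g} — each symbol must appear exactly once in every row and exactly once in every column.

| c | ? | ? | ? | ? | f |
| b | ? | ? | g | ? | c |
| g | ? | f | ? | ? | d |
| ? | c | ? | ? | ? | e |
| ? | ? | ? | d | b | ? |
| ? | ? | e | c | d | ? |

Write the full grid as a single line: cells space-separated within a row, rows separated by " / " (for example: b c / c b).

c d g b e f / b e d g f c / g b f e c d / d c b f g e / e f c d b g / f g e c d b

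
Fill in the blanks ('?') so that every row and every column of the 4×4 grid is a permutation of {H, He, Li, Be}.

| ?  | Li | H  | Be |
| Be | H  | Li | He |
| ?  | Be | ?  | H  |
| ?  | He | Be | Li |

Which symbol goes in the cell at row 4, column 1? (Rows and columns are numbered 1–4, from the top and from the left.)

row 1 has {H,Li,Be}; column 1 has {Be} — only He is left for (r1,c1).
row 3 has {H,Be}; column 1 has {He,Be} — only Li is left for (r3,c1).
row 3 has {H,Li,Be}; column 3 has {H,Li,Be} — only He is left for (r3,c3).
row 4 has {He,Li,Be}; column 1 has {He,Li,Be} — only H is left for (r4,c1).

H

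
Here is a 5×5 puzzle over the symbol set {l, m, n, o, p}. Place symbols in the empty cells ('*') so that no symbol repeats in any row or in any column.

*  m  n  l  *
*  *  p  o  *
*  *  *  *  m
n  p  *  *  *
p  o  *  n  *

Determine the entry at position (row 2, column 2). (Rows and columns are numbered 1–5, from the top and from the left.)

(r1,c1) = o
(r1,c5) = p
(r3,c1) = l
(r3,c2) = n
(r3,c3) = o
(r3,c4) = p
(r4,c4) = m
(r5,c5) = l
(r2,c1) = m
(r2,c2) = l

l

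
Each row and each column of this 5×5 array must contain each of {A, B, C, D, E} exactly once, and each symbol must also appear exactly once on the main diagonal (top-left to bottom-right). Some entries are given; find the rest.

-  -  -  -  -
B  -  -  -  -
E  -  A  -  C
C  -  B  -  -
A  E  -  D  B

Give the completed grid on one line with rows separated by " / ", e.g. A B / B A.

row 1 is empty so far; column 1 has {A,B,C,E}; the diagonal has {A,B} — only D is left for (r1,c1).
row 2 has {B}; column 2 has {E}; the diagonal has {A,B,D} — only C is left for (r2,c2).
row 3 has {A,C,E}; column 4 has {D} — only B is left for (r3,c4).
row 4 has {B,C}; column 4 has {B,D}; the diagonal has {A,B,C,D} — only E is left for (r4,c4).
row 5 has {A,B,D,E}; column 3 has {A,B} — only C is left for (r5,c3).
row 1 has {D}; column 3 has {A,B,C} — only E is left for (r1,c3).
row 1 has {D,E}; column 5 has {B,C} — only A is left for (r1,c5).
row 2 has {B,C}; column 3 has {A,B,C,E} — only D is left for (r2,c3).
row 2 has {B,C,D}; column 4 has {B,D,E} — only A is left for (r2,c4).
row 2 has {A,B,C,D}; column 5 has {A,B,C} — only E is left for (r2,c5).
row 3 has {A,B,C,E}; column 2 has {C,E} — only D is left for (r3,c2).
row 4 has {B,C,E}; column 2 has {C,D,E} — only A is left for (r4,c2).
row 4 has {A,B,C,E}; column 5 has {A,B,C,E} — only D is left for (r4,c5).
row 1 has {A,D,E}; column 2 has {A,C,D,E} — only B is left for (r1,c2).
row 1 has {A,B,D,E}; column 4 has {A,B,D,E} — only C is left for (r1,c4).

D B E C A / B C D A E / E D A B C / C A B E D / A E C D B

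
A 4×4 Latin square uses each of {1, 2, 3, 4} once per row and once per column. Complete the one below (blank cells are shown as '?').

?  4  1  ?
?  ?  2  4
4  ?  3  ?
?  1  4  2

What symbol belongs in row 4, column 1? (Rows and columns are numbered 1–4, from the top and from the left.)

(r1,c4) = 3
(r2,c2) = 3
(r3,c2) = 2
(r3,c4) = 1
(r4,c1) = 3

3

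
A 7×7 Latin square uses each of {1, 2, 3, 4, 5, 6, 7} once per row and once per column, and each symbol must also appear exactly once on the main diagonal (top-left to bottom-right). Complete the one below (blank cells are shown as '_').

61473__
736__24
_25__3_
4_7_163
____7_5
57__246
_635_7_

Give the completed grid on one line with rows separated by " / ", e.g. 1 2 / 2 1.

6 1 4 7 3 5 2 / 7 3 6 1 5 2 4 / 1 2 5 4 6 3 7 / 4 5 7 2 1 6 3 / 3 4 2 6 7 1 5 / 5 7 1 3 2 4 6 / 2 6 3 5 4 7 1

(r1,c6) = 5
(r1,c7) = 2
(r2,c4) = 1
(r2,c5) = 5
(r3,c1) = 1
(r3,c7) = 7
(r4,c2) = 5
(r4,c4) = 2
(r5,c2) = 4
(r5,c6) = 1
(r6,c3) = 1
(r6,c4) = 3
(r7,c1) = 2
(r7,c5) = 4
(r7,c7) = 1
(r3,c5) = 6
(r5,c1) = 3
(r5,c3) = 2
(r5,c4) = 6
(r3,c4) = 4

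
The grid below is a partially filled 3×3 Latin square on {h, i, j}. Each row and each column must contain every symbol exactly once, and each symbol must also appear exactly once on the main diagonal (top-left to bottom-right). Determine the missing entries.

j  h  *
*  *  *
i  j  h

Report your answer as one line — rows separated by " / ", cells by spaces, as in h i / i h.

j h i / h i j / i j h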